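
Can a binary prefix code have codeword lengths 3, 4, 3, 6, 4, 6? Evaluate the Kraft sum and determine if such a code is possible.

0.40625; yes

With common denominator 2^6 = 64: Σ 2^(−ℓᵢ) = 8/64 + 4/64 + 8/64 + 1/64 + 4/64 + 1/64 = 26/64 = 0.40625.
Kraft's inequality requires Σ ≤ 1; here Σ = 0.40625 ≤ 1, so such a prefix code exists.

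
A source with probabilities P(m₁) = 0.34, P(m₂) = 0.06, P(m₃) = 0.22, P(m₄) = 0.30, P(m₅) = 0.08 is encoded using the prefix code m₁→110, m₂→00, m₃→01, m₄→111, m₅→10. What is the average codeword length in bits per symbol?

2.64 bits/symbol

L̄ = Σ pᵢ·ℓᵢ = 0.34·3 + 0.06·2 + 0.22·2 + 0.30·3 + 0.08·2 = 2.64 bits/symbol.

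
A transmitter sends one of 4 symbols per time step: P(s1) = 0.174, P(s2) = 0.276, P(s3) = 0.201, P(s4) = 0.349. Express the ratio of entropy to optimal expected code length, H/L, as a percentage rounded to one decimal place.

Entropy H = −Σ p log₂ p ≈ 1.9469 bits.
Huffman merges: 87/500+201/1000→3/8; 69/250+349/1000→5/8; 3/8+5/8→1. L = 2 ≈ 2.0000.
Efficiency = H/L = 1.9469/2.0000 = 97.3%.

97.3%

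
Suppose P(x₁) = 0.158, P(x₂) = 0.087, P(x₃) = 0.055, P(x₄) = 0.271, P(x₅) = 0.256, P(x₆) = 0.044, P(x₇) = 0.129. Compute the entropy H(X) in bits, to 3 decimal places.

H = −Σ pᵢ log₂ pᵢ.
−0.158·log₂(0.158) = 0.4206
−0.087·log₂(0.087) = 0.3065
−0.055·log₂(0.055) = 0.2301
−0.271·log₂(0.271) = 0.5105
−0.256·log₂(0.256) = 0.5032
−0.044·log₂(0.044) = 0.1983
−0.129·log₂(0.129) = 0.3811
Sum ≈ 2.5504 → 2.550 bits.

2.550 bits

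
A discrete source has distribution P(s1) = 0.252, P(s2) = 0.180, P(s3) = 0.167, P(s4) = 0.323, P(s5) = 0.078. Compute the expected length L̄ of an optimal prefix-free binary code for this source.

Repeatedly combine the two least-probable nodes; the expected code length is the sum of the merged weights.
merge 39/500 + 167/1000 → 49/200
merge 9/50 + 49/200 → 17/40
merge 63/250 + 323/1000 → 23/40
merge 17/40 + 23/40 → 1
L = 49/200 + 17/40 + 23/40 + 1 = 449/200 = 2.245 bits/symbol.

2.245 bits/symbol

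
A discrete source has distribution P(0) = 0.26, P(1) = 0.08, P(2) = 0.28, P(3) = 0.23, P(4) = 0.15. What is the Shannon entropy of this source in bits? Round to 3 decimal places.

H = −Σ pᵢ log₂ pᵢ.
−0.26·log₂(0.26) = 0.5053
−0.08·log₂(0.08) = 0.2915
−0.28·log₂(0.28) = 0.5142
−0.23·log₂(0.23) = 0.4877
−0.15·log₂(0.15) = 0.4105
Sum ≈ 2.2092 → 2.209 bits.

2.209 bits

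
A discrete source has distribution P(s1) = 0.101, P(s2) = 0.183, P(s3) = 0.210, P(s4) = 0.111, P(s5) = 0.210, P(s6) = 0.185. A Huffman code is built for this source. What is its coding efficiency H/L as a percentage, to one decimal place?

Entropy H = −Σ p log₂ p ≈ 2.5305 bits.
Huffman merges: 101/1000+111/1000→53/250; 183/1000+37/200→46/125; 21/100+21/100→21/50; 53/250+46/125→29/50; 21/50+29/50→1. L = 129/50 ≈ 2.5800.
Efficiency = H/L = 2.5305/2.5800 = 98.1%.

98.1%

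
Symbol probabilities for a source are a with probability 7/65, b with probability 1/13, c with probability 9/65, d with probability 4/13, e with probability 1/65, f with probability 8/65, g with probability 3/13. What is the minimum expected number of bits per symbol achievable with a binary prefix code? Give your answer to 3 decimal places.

Repeatedly combine the two least-probable nodes; the expected code length is the sum of the merged weights.
merge 1/65 + 1/13 → 6/65
merge 6/65 + 7/65 → 1/5
merge 8/65 + 9/65 → 17/65
merge 1/5 + 3/13 → 28/65
merge 17/65 + 4/13 → 37/65
merge 28/65 + 37/65 → 1
L = 6/65 + 1/5 + 17/65 + 28/65 + 37/65 + 1 = 166/65 ≈ 2.554 bits/symbol.

2.554 bits/symbol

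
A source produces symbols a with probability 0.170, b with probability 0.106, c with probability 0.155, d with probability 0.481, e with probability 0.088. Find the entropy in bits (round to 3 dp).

H = −Σ pᵢ log₂ pᵢ.
−0.170·log₂(0.170) = 0.4346
−0.106·log₂(0.106) = 0.3432
−0.155·log₂(0.155) = 0.4169
−0.481·log₂(0.481) = 0.5079
−0.088·log₂(0.088) = 0.3086
Sum ≈ 2.0111 → 2.011 bits.

2.011 bits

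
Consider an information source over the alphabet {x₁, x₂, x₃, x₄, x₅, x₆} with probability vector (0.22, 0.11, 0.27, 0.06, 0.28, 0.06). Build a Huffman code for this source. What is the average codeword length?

Repeatedly combine the two least-probable nodes; the expected code length is the sum of the merged weights.
merge 3/50 + 3/50 → 3/25
merge 11/100 + 3/25 → 23/100
merge 11/50 + 23/100 → 9/20
merge 27/100 + 7/25 → 11/20
merge 9/20 + 11/20 → 1
L = 3/25 + 23/100 + 9/20 + 11/20 + 1 = 47/20 = 2.35 bits/symbol.

2.35 bits/symbol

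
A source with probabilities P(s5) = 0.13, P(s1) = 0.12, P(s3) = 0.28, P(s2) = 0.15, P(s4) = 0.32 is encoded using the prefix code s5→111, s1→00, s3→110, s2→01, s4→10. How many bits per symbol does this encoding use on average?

L̄ = Σ pᵢ·ℓᵢ = 0.13·3 + 0.12·2 + 0.28·3 + 0.15·2 + 0.32·2 = 2.41 bits/symbol.

2.41 bits/symbol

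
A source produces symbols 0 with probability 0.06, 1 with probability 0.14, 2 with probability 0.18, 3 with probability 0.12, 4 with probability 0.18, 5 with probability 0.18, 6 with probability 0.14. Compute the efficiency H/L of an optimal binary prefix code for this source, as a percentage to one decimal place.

Entropy H = −Σ p log₂ p ≈ 2.7407 bits.
Huffman merges: 3/50+3/25→9/50; 7/50+7/50→7/25; 9/50+9/50→9/25; 9/50+9/50→9/25; 7/25+9/25→16/25; 9/25+16/25→1. L = 141/50 ≈ 2.8200.
Efficiency = H/L = 2.7407/2.8200 = 97.2%.

97.2%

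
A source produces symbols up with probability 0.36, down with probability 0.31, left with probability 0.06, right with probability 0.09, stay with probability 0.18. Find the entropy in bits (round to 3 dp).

H = −Σ pᵢ log₂ pᵢ.
−0.36·log₂(0.36) = 0.5306
−0.31·log₂(0.31) = 0.5238
−0.06·log₂(0.06) = 0.2435
−0.09·log₂(0.09) = 0.3127
−0.18·log₂(0.18) = 0.4453
Sum ≈ 2.0559 → 2.056 bits.

2.056 bits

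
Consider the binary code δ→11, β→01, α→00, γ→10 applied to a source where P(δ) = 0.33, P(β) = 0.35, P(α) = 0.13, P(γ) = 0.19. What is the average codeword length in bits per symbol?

L̄ = Σ pᵢ·ℓᵢ = 0.33·2 + 0.35·2 + 0.13·2 + 0.19·2 = 2 bits/symbol.

2 bits/symbol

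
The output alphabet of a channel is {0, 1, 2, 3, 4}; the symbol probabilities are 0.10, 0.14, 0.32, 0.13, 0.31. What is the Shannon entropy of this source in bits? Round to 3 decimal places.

2.162 bits

H = −Σ pᵢ log₂ pᵢ.
−0.10·log₂(0.10) = 0.3322
−0.14·log₂(0.14) = 0.3971
−0.32·log₂(0.32) = 0.5260
−0.13·log₂(0.13) = 0.3826
−0.31·log₂(0.31) = 0.5238
Sum ≈ 2.1618 → 2.162 bits.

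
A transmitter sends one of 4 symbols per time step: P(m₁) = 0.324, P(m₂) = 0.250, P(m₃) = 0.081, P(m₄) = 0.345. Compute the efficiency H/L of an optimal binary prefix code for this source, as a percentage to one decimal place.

Entropy H = −Σ p log₂ p ≈ 1.8502 bits.
Huffman merges: 81/1000+1/4→331/1000; 81/250+331/1000→131/200; 69/200+131/200→1. L = 993/500 ≈ 1.9860.
Efficiency = H/L = 1.8502/1.9860 = 93.2%.

93.2%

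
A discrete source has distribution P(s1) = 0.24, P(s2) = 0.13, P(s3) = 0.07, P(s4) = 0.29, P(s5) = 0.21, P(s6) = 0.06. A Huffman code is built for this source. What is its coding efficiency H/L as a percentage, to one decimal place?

Entropy H = −Σ p log₂ p ≈ 2.3796 bits.
Huffman merges: 3/50+7/100→13/100; 13/100+13/100→13/50; 21/100+6/25→9/20; 13/50+29/100→11/20; 9/20+11/20→1. L = 239/100 ≈ 2.3900.
Efficiency = H/L = 2.3796/2.3900 = 99.6%.

99.6%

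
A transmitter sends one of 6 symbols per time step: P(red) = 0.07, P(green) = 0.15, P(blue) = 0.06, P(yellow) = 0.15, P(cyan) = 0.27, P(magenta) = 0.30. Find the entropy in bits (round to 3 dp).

H = −Σ pᵢ log₂ pᵢ.
−0.07·log₂(0.07) = 0.2686
−0.15·log₂(0.15) = 0.4105
−0.06·log₂(0.06) = 0.2435
−0.15·log₂(0.15) = 0.4105
−0.27·log₂(0.27) = 0.5100
−0.30·log₂(0.30) = 0.5211
Sum ≈ 2.3643 → 2.364 bits.

2.364 bits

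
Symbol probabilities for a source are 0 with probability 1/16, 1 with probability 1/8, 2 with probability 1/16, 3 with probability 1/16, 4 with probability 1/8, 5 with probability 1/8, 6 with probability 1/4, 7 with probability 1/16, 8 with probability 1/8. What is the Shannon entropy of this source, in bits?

3 bits

Each probability is a power of 1/2, so log₂(1/p) is an integer.
H = Σ p·log₂(1/p) = 1/16·4 + 1/8·3 + 1/16·4 + 1/16·4 + 1/8·3 + 1/8·3 + 1/4·2 + 1/16·4 + 1/8·3 = 3 bits.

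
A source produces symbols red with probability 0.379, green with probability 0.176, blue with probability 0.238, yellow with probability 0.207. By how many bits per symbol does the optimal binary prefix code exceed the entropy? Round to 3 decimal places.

0.065 bits

Entropy H = −Σ p log₂ p ≈ 1.9349 bits.
Huffman merges: 22/125+207/1000→383/1000; 119/500+379/1000→617/1000; 383/1000+617/1000→1. L = 2 ≈ 2.0000.
L − H = 2.0000 − 1.9349 = 0.065 bits.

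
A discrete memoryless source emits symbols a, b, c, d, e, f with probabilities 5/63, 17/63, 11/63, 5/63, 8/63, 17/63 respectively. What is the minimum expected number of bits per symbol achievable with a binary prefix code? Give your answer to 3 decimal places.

Repeatedly combine the two least-probable nodes; the expected code length is the sum of the merged weights.
merge 5/63 + 5/63 → 10/63
merge 8/63 + 10/63 → 2/7
merge 11/63 + 17/63 → 4/9
merge 17/63 + 2/7 → 5/9
merge 4/9 + 5/9 → 1
L = 10/63 + 2/7 + 4/9 + 5/9 + 1 = 22/9 ≈ 2.444 bits/symbol.

2.444 bits/symbol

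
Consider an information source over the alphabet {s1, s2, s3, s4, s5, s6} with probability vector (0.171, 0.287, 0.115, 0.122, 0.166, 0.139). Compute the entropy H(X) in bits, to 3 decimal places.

H = −Σ pᵢ log₂ pᵢ.
−0.171·log₂(0.171) = 0.4357
−0.287·log₂(0.287) = 0.5169
−0.115·log₂(0.115) = 0.3588
−0.122·log₂(0.122) = 0.3703
−0.166·log₂(0.166) = 0.4301
−0.139·log₂(0.139) = 0.3957
Sum ≈ 2.5074 → 2.507 bits.

2.507 bits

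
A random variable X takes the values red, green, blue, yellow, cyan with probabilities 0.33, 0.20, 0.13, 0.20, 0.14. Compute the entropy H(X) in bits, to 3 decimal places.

H = −Σ pᵢ log₂ pᵢ.
−0.33·log₂(0.33) = 0.5278
−0.20·log₂(0.20) = 0.4644
−0.13·log₂(0.13) = 0.3826
−0.20·log₂(0.20) = 0.4644
−0.14·log₂(0.14) = 0.3971
Sum ≈ 2.2363 → 2.236 bits.

2.236 bits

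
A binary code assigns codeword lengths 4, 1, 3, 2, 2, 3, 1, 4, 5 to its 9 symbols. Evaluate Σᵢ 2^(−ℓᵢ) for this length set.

With common denominator 2^5 = 32: Σ 2^(−ℓᵢ) = 2/32 + 16/32 + 4/32 + 8/32 + 8/32 + 4/32 + 16/32 + 2/32 + 1/32 = 61/32 = 1.90625.

1.90625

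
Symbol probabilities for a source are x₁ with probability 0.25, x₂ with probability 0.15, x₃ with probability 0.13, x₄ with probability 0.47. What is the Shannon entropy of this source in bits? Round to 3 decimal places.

1.805 bits

H = −Σ pᵢ log₂ pᵢ.
−0.25·log₂(0.25) = 0.5000
−0.15·log₂(0.15) = 0.4105
−0.13·log₂(0.13) = 0.3826
−0.47·log₂(0.47) = 0.5120
Sum ≈ 1.8051 → 1.805 bits.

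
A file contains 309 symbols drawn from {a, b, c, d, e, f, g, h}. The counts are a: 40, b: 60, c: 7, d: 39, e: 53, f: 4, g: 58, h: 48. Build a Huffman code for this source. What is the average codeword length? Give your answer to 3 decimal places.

Probabilities are the counts divided by 309.
Repeatedly combine the two least-probable nodes; the expected code length is the sum of the merged weights.
merge 4/309 + 7/309 → 11/309
merge 11/309 + 13/103 → 50/309
merge 40/309 + 16/103 → 88/309
merge 50/309 + 53/309 → 1/3
merge 58/309 + 20/103 → 118/309
merge 88/309 + 1/3 → 191/309
merge 118/309 + 191/309 → 1
L = 11/309 + 50/309 + 88/309 + 1/3 + 118/309 + 191/309 + 1 = 290/103 ≈ 2.816 bits/symbol.

2.816 bits/symbol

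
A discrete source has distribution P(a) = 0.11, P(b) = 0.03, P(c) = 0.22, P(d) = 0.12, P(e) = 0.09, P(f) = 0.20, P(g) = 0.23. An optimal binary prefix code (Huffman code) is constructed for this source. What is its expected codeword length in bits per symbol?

Repeatedly combine the two least-probable nodes; the expected code length is the sum of the merged weights.
merge 3/100 + 9/100 → 3/25
merge 11/100 + 3/25 → 23/100
merge 3/25 + 1/5 → 8/25
merge 11/50 + 23/100 → 9/20
merge 23/100 + 8/25 → 11/20
merge 9/20 + 11/20 → 1
L = 3/25 + 23/100 + 8/25 + 9/20 + 11/20 + 1 = 267/100 = 2.67 bits/symbol.

2.67 bits/symbol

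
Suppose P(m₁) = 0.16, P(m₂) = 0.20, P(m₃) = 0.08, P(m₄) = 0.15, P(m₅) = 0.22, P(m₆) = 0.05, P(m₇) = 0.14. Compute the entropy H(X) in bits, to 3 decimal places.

2.683 bits

H = −Σ pᵢ log₂ pᵢ.
−0.16·log₂(0.16) = 0.4230
−0.20·log₂(0.20) = 0.4644
−0.08·log₂(0.08) = 0.2915
−0.15·log₂(0.15) = 0.4105
−0.22·log₂(0.22) = 0.4806
−0.05·log₂(0.05) = 0.2161
−0.14·log₂(0.14) = 0.3971
Sum ≈ 2.6832 → 2.683 bits.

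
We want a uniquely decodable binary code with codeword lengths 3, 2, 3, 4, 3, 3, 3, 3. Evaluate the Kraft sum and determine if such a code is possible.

With common denominator 2^4 = 16: Σ 2^(−ℓᵢ) = 2/16 + 4/16 + 2/16 + 1/16 + 2/16 + 2/16 + 2/16 + 2/16 = 17/16 = 1.0625.
Kraft's inequality requires Σ ≤ 1; here Σ = 1.0625 > 1, so no such prefix code exists.

1.0625; no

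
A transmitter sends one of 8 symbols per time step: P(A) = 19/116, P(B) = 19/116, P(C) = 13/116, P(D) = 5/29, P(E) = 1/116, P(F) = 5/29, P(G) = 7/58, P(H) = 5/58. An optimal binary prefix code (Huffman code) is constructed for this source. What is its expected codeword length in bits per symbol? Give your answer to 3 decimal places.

Repeatedly combine the two least-probable nodes; the expected code length is the sum of the merged weights.
merge 1/116 + 5/58 → 11/116
merge 11/116 + 13/116 → 6/29
merge 7/58 + 19/116 → 33/116
merge 19/116 + 5/29 → 39/116
merge 5/29 + 6/29 → 11/29
merge 33/116 + 39/116 → 18/29
merge 11/29 + 18/29 → 1
L = 11/116 + 6/29 + 33/116 + 39/116 + 11/29 + 18/29 + 1 = 339/116 ≈ 2.922 bits/symbol.

2.922 bits/symbol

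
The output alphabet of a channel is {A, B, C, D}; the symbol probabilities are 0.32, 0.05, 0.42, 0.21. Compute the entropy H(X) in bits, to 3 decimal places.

H = −Σ pᵢ log₂ pᵢ.
−0.32·log₂(0.32) = 0.5260
−0.05·log₂(0.05) = 0.2161
−0.42·log₂(0.42) = 0.5256
−0.21·log₂(0.21) = 0.4728
Sum ≈ 1.7406 → 1.741 bits.

1.741 bits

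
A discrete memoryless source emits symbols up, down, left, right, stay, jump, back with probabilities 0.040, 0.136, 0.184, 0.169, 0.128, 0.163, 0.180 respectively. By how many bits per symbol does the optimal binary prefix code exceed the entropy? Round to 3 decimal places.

0.092 bits

Entropy H = −Σ p log₂ p ≈ 2.7116 bits.
Huffman merges: 1/25+16/125→21/125; 17/125+163/1000→299/1000; 21/125+169/1000→337/1000; 9/50+23/125→91/250; 299/1000+337/1000→159/250; 91/250+159/250→1. L = 701/250 ≈ 2.8040.
L − H = 2.8040 − 2.7116 = 0.092 bits.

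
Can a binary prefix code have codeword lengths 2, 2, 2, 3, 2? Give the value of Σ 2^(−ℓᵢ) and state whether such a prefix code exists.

1.125; no

With common denominator 2^3 = 8: Σ 2^(−ℓᵢ) = 2/8 + 2/8 + 2/8 + 1/8 + 2/8 = 9/8 = 1.125.
Kraft's inequality requires Σ ≤ 1; here Σ = 1.125 > 1, so no such prefix code exists.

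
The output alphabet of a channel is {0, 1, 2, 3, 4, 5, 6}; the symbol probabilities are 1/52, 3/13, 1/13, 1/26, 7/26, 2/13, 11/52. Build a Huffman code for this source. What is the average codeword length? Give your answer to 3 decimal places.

2.481 bits/symbol

Repeatedly combine the two least-probable nodes; the expected code length is the sum of the merged weights.
merge 1/52 + 1/26 → 3/52
merge 3/52 + 1/13 → 7/52
merge 7/52 + 2/13 → 15/52
merge 11/52 + 3/13 → 23/52
merge 7/26 + 15/52 → 29/52
merge 23/52 + 29/52 → 1
L = 3/52 + 7/52 + 15/52 + 23/52 + 29/52 + 1 = 129/52 ≈ 2.481 bits/symbol.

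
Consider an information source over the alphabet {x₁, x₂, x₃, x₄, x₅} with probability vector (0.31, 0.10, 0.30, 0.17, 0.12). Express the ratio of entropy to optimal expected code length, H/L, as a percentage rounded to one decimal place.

98.1%

Entropy H = −Σ p log₂ p ≈ 2.1787 bits.
Huffman merges: 1/10+3/25→11/50; 17/100+11/50→39/100; 3/10+31/100→61/100; 39/100+61/100→1. L = 111/50 ≈ 2.2200.
Efficiency = H/L = 2.1787/2.2200 = 98.1%.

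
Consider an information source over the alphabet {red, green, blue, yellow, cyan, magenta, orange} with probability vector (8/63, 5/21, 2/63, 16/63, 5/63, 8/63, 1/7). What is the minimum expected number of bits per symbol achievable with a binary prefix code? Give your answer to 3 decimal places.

2.619 bits/symbol

Repeatedly combine the two least-probable nodes; the expected code length is the sum of the merged weights.
merge 2/63 + 5/63 → 1/9
merge 1/9 + 8/63 → 5/21
merge 8/63 + 1/7 → 17/63
merge 5/21 + 5/21 → 10/21
merge 16/63 + 17/63 → 11/21
merge 10/21 + 11/21 → 1
L = 1/9 + 5/21 + 17/63 + 10/21 + 11/21 + 1 = 55/21 ≈ 2.619 bits/symbol.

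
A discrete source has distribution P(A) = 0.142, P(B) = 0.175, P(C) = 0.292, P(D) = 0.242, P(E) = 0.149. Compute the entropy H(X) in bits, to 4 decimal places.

2.2631 bits

H = −Σ pᵢ log₂ pᵢ.
−0.142·log₂(0.142) = 0.3999
−0.175·log₂(0.175) = 0.4401
−0.292·log₂(0.292) = 0.5186
−0.242·log₂(0.242) = 0.4954
−0.149·log₂(0.149) = 0.4092
Sum ≈ 2.2631 → 2.2631 bits.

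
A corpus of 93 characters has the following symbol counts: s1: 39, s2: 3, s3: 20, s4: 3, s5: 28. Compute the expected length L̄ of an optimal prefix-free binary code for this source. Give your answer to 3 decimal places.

Probabilities are the counts divided by 93.
Repeatedly combine the two least-probable nodes; the expected code length is the sum of the merged weights.
merge 1/31 + 1/31 → 2/31
merge 2/31 + 20/93 → 26/93
merge 26/93 + 28/93 → 18/31
merge 13/31 + 18/31 → 1
L = 2/31 + 26/93 + 18/31 + 1 = 179/93 ≈ 1.925 bits/symbol.

1.925 bits/symbol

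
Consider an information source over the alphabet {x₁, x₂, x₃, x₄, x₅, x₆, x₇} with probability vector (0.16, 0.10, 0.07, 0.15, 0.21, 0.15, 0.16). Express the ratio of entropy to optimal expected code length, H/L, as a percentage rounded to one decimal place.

98.2%

Entropy H = −Σ p log₂ p ≈ 2.7407 bits.
Huffman merges: 7/100+1/10→17/100; 3/20+3/20→3/10; 4/25+4/25→8/25; 17/100+21/100→19/50; 3/10+8/25→31/50; 19/50+31/50→1. L = 279/100 ≈ 2.7900.
Efficiency = H/L = 2.7407/2.7900 = 98.2%.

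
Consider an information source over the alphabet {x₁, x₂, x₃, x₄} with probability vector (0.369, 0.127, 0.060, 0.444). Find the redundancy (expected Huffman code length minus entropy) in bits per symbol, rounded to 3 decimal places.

0.071 bits

Entropy H = −Σ p log₂ p ≈ 1.6724 bits.
Huffman merges: 3/50+127/1000→187/1000; 187/1000+369/1000→139/250; 111/250+139/250→1. L = 1743/1000 ≈ 1.7430.
L − H = 1.7430 − 1.6724 = 0.071 bits.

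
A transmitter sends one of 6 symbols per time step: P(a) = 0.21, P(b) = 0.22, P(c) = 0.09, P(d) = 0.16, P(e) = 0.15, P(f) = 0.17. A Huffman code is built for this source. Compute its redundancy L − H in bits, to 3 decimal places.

Entropy H = −Σ p log₂ p ≈ 2.5342 bits.
Huffman merges: 9/100+3/20→6/25; 4/25+17/100→33/100; 21/100+11/50→43/100; 6/25+33/100→57/100; 43/100+57/100→1. L = 257/100 ≈ 2.5700.
L − H = 2.5700 − 2.5342 = 0.036 bits.

0.036 bits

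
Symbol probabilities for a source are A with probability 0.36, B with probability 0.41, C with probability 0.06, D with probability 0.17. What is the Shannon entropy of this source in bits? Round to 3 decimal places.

1.736 bits

H = −Σ pᵢ log₂ pᵢ.
−0.36·log₂(0.36) = 0.5306
−0.41·log₂(0.41) = 0.5274
−0.06·log₂(0.06) = 0.2435
−0.17·log₂(0.17) = 0.4346
Sum ≈ 1.7361 → 1.736 bits.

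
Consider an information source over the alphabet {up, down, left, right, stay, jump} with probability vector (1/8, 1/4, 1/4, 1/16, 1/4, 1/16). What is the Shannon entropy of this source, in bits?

2.375 bits

Each probability is a power of 1/2, so log₂(1/p) is an integer.
H = Σ p·log₂(1/p) = 1/8·3 + 1/4·2 + 1/4·2 + 1/16·4 + 1/4·2 + 1/16·4 = 2.375 bits.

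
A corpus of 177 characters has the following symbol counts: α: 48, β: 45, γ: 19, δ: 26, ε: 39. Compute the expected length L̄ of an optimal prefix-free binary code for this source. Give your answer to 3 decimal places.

2.254 bits/symbol

Probabilities are the counts divided by 177.
Repeatedly combine the two least-probable nodes; the expected code length is the sum of the merged weights.
merge 19/177 + 26/177 → 15/59
merge 13/59 + 15/59 → 28/59
merge 15/59 + 16/59 → 31/59
merge 28/59 + 31/59 → 1
L = 15/59 + 28/59 + 31/59 + 1 = 133/59 ≈ 2.254 bits/symbol.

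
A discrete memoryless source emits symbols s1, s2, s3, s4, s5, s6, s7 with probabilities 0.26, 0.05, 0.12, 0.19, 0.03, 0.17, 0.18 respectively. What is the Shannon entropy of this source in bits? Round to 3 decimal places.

H = −Σ pᵢ log₂ pᵢ.
−0.26·log₂(0.26) = 0.5053
−0.05·log₂(0.05) = 0.2161
−0.12·log₂(0.12) = 0.3671
−0.19·log₂(0.19) = 0.4552
−0.03·log₂(0.03) = 0.1518
−0.17·log₂(0.17) = 0.4346
−0.18·log₂(0.18) = 0.4453
Sum ≈ 2.5753 → 2.575 bits.

2.575 bits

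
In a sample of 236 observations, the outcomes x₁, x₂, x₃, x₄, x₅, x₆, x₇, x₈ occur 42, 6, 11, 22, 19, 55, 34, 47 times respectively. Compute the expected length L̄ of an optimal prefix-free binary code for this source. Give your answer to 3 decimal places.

2.792 bits/symbol

Probabilities are the counts divided by 236.
Repeatedly combine the two least-probable nodes; the expected code length is the sum of the merged weights.
merge 3/118 + 11/236 → 17/236
merge 17/236 + 19/236 → 9/59
merge 11/118 + 17/118 → 14/59
merge 9/59 + 21/118 → 39/118
merge 47/236 + 55/236 → 51/118
merge 14/59 + 39/118 → 67/118
merge 51/118 + 67/118 → 1
L = 17/236 + 9/59 + 14/59 + 39/118 + 51/118 + 67/118 + 1 = 659/236 ≈ 2.792 bits/symbol.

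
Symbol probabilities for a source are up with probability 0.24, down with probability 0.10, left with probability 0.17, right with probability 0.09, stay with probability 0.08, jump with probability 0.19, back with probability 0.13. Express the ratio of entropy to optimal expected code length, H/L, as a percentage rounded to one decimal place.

98.6%

Entropy H = −Σ p log₂ p ≈ 2.7029 bits.
Huffman merges: 2/25+9/100→17/100; 1/10+13/100→23/100; 17/100+17/100→17/50; 19/100+23/100→21/50; 6/25+17/50→29/50; 21/50+29/50→1. L = 137/50 ≈ 2.7400.
Efficiency = H/L = 2.7029/2.7400 = 98.6%.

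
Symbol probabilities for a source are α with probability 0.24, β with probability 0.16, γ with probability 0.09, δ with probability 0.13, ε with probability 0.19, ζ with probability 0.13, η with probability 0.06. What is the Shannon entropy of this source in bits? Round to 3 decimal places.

2.694 bits

H = −Σ pᵢ log₂ pᵢ.
−0.24·log₂(0.24) = 0.4941
−0.16·log₂(0.16) = 0.4230
−0.09·log₂(0.09) = 0.3127
−0.13·log₂(0.13) = 0.3826
−0.19·log₂(0.19) = 0.4552
−0.13·log₂(0.13) = 0.3826
−0.06·log₂(0.06) = 0.2435
Sum ≈ 2.6939 → 2.694 bits.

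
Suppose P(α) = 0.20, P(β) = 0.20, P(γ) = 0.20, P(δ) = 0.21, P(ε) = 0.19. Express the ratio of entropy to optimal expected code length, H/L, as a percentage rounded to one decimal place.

97.1%

Entropy H = −Σ p log₂ p ≈ 2.3212 bits.
Huffman merges: 19/100+1/5→39/100; 1/5+1/5→2/5; 21/100+39/100→3/5; 2/5+3/5→1. L = 239/100 ≈ 2.3900.
Efficiency = H/L = 2.3212/2.3900 = 97.1%.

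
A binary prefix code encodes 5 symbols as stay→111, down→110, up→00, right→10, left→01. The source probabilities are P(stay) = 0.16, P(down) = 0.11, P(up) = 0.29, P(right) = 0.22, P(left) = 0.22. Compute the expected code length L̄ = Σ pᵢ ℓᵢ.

2.27 bits/symbol

L̄ = Σ pᵢ·ℓᵢ = 0.16·3 + 0.11·3 + 0.29·2 + 0.22·2 + 0.22·2 = 2.27 bits/symbol.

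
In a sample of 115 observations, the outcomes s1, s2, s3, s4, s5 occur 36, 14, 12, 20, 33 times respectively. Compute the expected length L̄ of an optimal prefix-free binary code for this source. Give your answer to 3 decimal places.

Probabilities are the counts divided by 115.
Repeatedly combine the two least-probable nodes; the expected code length is the sum of the merged weights.
merge 12/115 + 14/115 → 26/115
merge 4/23 + 26/115 → 2/5
merge 33/115 + 36/115 → 3/5
merge 2/5 + 3/5 → 1
L = 26/115 + 2/5 + 3/5 + 1 = 256/115 ≈ 2.226 bits/symbol.

2.226 bits/symbol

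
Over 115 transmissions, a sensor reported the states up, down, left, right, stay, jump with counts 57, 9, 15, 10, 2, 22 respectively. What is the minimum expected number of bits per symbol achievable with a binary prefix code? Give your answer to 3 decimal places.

2.096 bits/symbol

Probabilities are the counts divided by 115.
Repeatedly combine the two least-probable nodes; the expected code length is the sum of the merged weights.
merge 2/115 + 9/115 → 11/115
merge 2/23 + 11/115 → 21/115
merge 3/23 + 21/115 → 36/115
merge 22/115 + 36/115 → 58/115
merge 57/115 + 58/115 → 1
L = 11/115 + 21/115 + 36/115 + 58/115 + 1 = 241/115 ≈ 2.096 bits/symbol.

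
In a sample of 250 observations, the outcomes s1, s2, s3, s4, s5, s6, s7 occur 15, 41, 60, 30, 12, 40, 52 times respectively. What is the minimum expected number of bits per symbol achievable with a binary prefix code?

Probabilities are the counts divided by 250.
Repeatedly combine the two least-probable nodes; the expected code length is the sum of the merged weights.
merge 6/125 + 3/50 → 27/250
merge 27/250 + 3/25 → 57/250
merge 4/25 + 41/250 → 81/250
merge 26/125 + 57/250 → 109/250
merge 6/25 + 81/250 → 141/250
merge 109/250 + 141/250 → 1
L = 27/250 + 57/250 + 81/250 + 109/250 + 141/250 + 1 = 133/50 = 2.66 bits/symbol.

2.66 bits/symbol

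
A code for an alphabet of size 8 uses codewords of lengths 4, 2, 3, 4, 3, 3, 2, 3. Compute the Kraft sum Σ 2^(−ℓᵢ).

With common denominator 2^4 = 16: Σ 2^(−ℓᵢ) = 1/16 + 4/16 + 2/16 + 1/16 + 2/16 + 2/16 + 4/16 + 2/16 = 18/16 = 1.125.

1.125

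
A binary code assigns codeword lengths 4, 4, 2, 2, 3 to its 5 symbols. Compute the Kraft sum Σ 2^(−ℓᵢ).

With common denominator 2^4 = 16: Σ 2^(−ℓᵢ) = 1/16 + 1/16 + 4/16 + 4/16 + 2/16 = 12/16 = 0.75.

0.75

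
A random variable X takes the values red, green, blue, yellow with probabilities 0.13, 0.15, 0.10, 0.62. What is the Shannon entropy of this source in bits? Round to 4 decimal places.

H = −Σ pᵢ log₂ pᵢ.
−0.13·log₂(0.13) = 0.3826
−0.15·log₂(0.15) = 0.4105
−0.10·log₂(0.10) = 0.3322
−0.62·log₂(0.62) = 0.4276
Sum ≈ 1.5530 → 1.5530 bits.

1.5530 bits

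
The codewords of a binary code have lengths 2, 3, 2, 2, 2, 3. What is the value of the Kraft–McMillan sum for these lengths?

With common denominator 2^3 = 8: Σ 2^(−ℓᵢ) = 2/8 + 1/8 + 2/8 + 2/8 + 2/8 + 1/8 = 10/8 = 1.25.

1.25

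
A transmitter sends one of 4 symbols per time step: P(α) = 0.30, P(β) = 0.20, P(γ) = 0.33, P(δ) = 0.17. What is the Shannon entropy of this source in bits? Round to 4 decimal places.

1.9479 bits

H = −Σ pᵢ log₂ pᵢ.
−0.30·log₂(0.30) = 0.5211
−0.20·log₂(0.20) = 0.4644
−0.33·log₂(0.33) = 0.5278
−0.17·log₂(0.17) = 0.4346
Sum ≈ 1.9479 → 1.9479 bits.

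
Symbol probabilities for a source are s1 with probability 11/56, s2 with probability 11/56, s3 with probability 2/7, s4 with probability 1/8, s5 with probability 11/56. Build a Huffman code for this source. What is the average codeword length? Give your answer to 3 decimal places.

2.321 bits/symbol

Repeatedly combine the two least-probable nodes; the expected code length is the sum of the merged weights.
merge 1/8 + 11/56 → 9/28
merge 11/56 + 11/56 → 11/28
merge 2/7 + 9/28 → 17/28
merge 11/28 + 17/28 → 1
L = 9/28 + 11/28 + 17/28 + 1 = 65/28 ≈ 2.321 bits/symbol.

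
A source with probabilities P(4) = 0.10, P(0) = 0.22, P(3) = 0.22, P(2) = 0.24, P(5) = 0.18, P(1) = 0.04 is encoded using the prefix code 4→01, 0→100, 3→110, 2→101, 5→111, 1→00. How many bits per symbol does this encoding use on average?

L̄ = Σ pᵢ·ℓᵢ = 0.10·2 + 0.22·3 + 0.22·3 + 0.24·3 + 0.18·3 + 0.04·2 = 2.86 bits/symbol.

2.86 bits/symbol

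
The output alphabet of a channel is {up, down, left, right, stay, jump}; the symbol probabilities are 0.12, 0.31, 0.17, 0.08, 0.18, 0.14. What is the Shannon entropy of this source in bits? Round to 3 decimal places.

2.459 bits

H = −Σ pᵢ log₂ pᵢ.
−0.12·log₂(0.12) = 0.3671
−0.31·log₂(0.31) = 0.5238
−0.17·log₂(0.17) = 0.4346
−0.08·log₂(0.08) = 0.2915
−0.18·log₂(0.18) = 0.4453
−0.14·log₂(0.14) = 0.3971
Sum ≈ 2.4594 → 2.459 bits.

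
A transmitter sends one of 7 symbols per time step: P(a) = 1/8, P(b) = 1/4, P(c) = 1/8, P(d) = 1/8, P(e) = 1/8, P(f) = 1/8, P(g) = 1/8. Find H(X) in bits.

2.75 bits

Each probability is a power of 1/2, so log₂(1/p) is an integer.
H = Σ p·log₂(1/p) = 1/8·3 + 1/4·2 + 1/8·3 + 1/8·3 + 1/8·3 + 1/8·3 + 1/8·3 = 2.75 bits.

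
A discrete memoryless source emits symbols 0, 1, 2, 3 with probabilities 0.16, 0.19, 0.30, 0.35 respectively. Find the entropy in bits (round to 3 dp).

1.929 bits

H = −Σ pᵢ log₂ pᵢ.
−0.16·log₂(0.16) = 0.4230
−0.19·log₂(0.19) = 0.4552
−0.30·log₂(0.30) = 0.5211
−0.35·log₂(0.35) = 0.5301
Sum ≈ 1.9294 → 1.929 bits.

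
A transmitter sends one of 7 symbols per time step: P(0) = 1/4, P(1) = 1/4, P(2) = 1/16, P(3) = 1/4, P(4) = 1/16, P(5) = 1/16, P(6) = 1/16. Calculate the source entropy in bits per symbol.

2.5 bits

Each probability is a power of 1/2, so log₂(1/p) is an integer.
H = Σ p·log₂(1/p) = 1/4·2 + 1/4·2 + 1/16·4 + 1/4·2 + 1/16·4 + 1/16·4 + 1/16·4 = 2.5 bits.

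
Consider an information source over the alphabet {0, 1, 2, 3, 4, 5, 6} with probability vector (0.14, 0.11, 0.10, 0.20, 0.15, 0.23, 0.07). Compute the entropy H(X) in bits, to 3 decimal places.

2.711 bits

H = −Σ pᵢ log₂ pᵢ.
−0.14·log₂(0.14) = 0.3971
−0.11·log₂(0.11) = 0.3503
−0.10·log₂(0.10) = 0.3322
−0.20·log₂(0.20) = 0.4644
−0.15·log₂(0.15) = 0.4105
−0.23·log₂(0.23) = 0.4877
−0.07·log₂(0.07) = 0.2686
Sum ≈ 2.7107 → 2.711 bits.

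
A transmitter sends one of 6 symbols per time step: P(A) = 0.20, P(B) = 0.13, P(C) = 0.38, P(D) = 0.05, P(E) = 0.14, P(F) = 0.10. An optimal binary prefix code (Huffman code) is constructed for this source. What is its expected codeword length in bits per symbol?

2.39 bits/symbol

Repeatedly combine the two least-probable nodes; the expected code length is the sum of the merged weights.
merge 1/20 + 1/10 → 3/20
merge 13/100 + 7/50 → 27/100
merge 3/20 + 1/5 → 7/20
merge 27/100 + 7/20 → 31/50
merge 19/50 + 31/50 → 1
L = 3/20 + 27/100 + 7/20 + 31/50 + 1 = 239/100 = 2.39 bits/symbol.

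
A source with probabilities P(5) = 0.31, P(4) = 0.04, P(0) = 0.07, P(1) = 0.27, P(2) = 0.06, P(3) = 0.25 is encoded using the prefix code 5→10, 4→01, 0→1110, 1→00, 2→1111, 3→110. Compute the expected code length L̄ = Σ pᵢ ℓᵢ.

L̄ = Σ pᵢ·ℓᵢ = 0.31·2 + 0.04·2 + 0.07·4 + 0.27·2 + 0.06·4 + 0.25·3 = 2.51 bits/symbol.

2.51 bits/symbol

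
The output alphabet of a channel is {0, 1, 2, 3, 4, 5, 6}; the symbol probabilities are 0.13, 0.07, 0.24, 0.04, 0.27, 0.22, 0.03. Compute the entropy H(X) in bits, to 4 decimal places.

2.4734 bits

H = −Σ pᵢ log₂ pᵢ.
−0.13·log₂(0.13) = 0.3826
−0.07·log₂(0.07) = 0.2686
−0.24·log₂(0.24) = 0.4941
−0.04·log₂(0.04) = 0.1858
−0.27·log₂(0.27) = 0.5100
−0.22·log₂(0.22) = 0.4806
−0.03·log₂(0.03) = 0.1518
Sum ≈ 2.4734 → 2.4734 bits.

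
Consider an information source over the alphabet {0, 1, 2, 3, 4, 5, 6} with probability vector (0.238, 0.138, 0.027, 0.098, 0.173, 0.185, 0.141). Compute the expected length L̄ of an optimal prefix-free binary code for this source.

2.702 bits/symbol

Repeatedly combine the two least-probable nodes; the expected code length is the sum of the merged weights.
merge 27/1000 + 49/500 → 1/8
merge 1/8 + 69/500 → 263/1000
merge 141/1000 + 173/1000 → 157/500
merge 37/200 + 119/500 → 423/1000
merge 263/1000 + 157/500 → 577/1000
merge 423/1000 + 577/1000 → 1
L = 1/8 + 263/1000 + 157/500 + 423/1000 + 577/1000 + 1 = 1351/500 = 2.702 bits/symbol.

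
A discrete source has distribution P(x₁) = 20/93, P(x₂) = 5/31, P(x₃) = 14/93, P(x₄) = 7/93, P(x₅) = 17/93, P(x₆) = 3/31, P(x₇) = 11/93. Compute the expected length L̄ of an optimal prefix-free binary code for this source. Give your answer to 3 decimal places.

Repeatedly combine the two least-probable nodes; the expected code length is the sum of the merged weights.
merge 7/93 + 3/31 → 16/93
merge 11/93 + 14/93 → 25/93
merge 5/31 + 16/93 → 1/3
merge 17/93 + 20/93 → 37/93
merge 25/93 + 1/3 → 56/93
merge 37/93 + 56/93 → 1
L = 16/93 + 25/93 + 1/3 + 37/93 + 56/93 + 1 = 86/31 ≈ 2.774 bits/symbol.

2.774 bits/symbol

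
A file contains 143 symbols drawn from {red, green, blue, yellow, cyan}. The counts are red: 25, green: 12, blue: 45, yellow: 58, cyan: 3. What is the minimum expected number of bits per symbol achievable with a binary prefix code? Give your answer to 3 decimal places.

1.979 bits/symbol

Probabilities are the counts divided by 143.
Repeatedly combine the two least-probable nodes; the expected code length is the sum of the merged weights.
merge 3/143 + 12/143 → 15/143
merge 15/143 + 25/143 → 40/143
merge 40/143 + 45/143 → 85/143
merge 58/143 + 85/143 → 1
L = 15/143 + 40/143 + 85/143 + 1 = 283/143 ≈ 1.979 bits/symbol.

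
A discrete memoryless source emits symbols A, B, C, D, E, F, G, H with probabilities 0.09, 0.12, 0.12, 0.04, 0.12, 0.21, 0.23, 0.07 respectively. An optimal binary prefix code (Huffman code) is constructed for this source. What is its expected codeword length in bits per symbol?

Repeatedly combine the two least-probable nodes; the expected code length is the sum of the merged weights.
merge 1/25 + 7/100 → 11/100
merge 9/100 + 11/100 → 1/5
merge 3/25 + 3/25 → 6/25
merge 3/25 + 1/5 → 8/25
merge 21/100 + 23/100 → 11/25
merge 6/25 + 8/25 → 14/25
merge 11/25 + 14/25 → 1
L = 11/100 + 1/5 + 6/25 + 8/25 + 11/25 + 14/25 + 1 = 287/100 = 2.87 bits/symbol.

2.87 bits/symbol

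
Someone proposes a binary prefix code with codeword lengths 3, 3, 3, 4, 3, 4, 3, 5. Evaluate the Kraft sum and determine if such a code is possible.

With common denominator 2^5 = 32: Σ 2^(−ℓᵢ) = 4/32 + 4/32 + 4/32 + 2/32 + 4/32 + 2/32 + 4/32 + 1/32 = 25/32 = 0.78125.
Kraft's inequality requires Σ ≤ 1; here Σ = 0.78125 ≤ 1, so such a prefix code exists.

0.78125; yes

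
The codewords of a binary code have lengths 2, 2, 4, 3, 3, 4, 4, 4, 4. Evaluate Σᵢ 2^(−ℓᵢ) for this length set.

1.0625

With common denominator 2^4 = 16: Σ 2^(−ℓᵢ) = 4/16 + 4/16 + 1/16 + 2/16 + 2/16 + 1/16 + 1/16 + 1/16 + 1/16 = 17/16 = 1.0625.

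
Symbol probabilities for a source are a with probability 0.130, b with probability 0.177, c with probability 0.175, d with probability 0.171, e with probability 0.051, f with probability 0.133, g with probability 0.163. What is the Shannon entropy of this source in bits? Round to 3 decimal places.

2.733 bits

H = −Σ pᵢ log₂ pᵢ.
−0.130·log₂(0.130) = 0.3826
−0.177·log₂(0.177) = 0.4422
−0.175·log₂(0.175) = 0.4401
−0.171·log₂(0.171) = 0.4357
−0.051·log₂(0.051) = 0.2190
−0.133·log₂(0.133) = 0.3871
−0.163·log₂(0.163) = 0.4266
Sum ≈ 2.7332 → 2.733 bits.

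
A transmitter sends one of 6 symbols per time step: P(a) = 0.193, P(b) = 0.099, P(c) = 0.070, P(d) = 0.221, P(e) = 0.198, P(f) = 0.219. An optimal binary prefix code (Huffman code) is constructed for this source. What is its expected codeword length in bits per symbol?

Repeatedly combine the two least-probable nodes; the expected code length is the sum of the merged weights.
merge 7/100 + 99/1000 → 169/1000
merge 169/1000 + 193/1000 → 181/500
merge 99/500 + 219/1000 → 417/1000
merge 221/1000 + 181/500 → 583/1000
merge 417/1000 + 583/1000 → 1
L = 169/1000 + 181/500 + 417/1000 + 583/1000 + 1 = 2531/1000 = 2.531 bits/symbol.

2.531 bits/symbol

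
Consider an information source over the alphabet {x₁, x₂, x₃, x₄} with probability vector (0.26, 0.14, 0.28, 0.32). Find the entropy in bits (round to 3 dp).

H = −Σ pᵢ log₂ pᵢ.
−0.26·log₂(0.26) = 0.5053
−0.14·log₂(0.14) = 0.3971
−0.28·log₂(0.28) = 0.5142
−0.32·log₂(0.32) = 0.5260
Sum ≈ 1.9427 → 1.943 bits.

1.943 bits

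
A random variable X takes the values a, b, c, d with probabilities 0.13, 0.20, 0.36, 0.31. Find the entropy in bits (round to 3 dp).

1.901 bits

H = −Σ pᵢ log₂ pᵢ.
−0.13·log₂(0.13) = 0.3826
−0.20·log₂(0.20) = 0.4644
−0.36·log₂(0.36) = 0.5306
−0.31·log₂(0.31) = 0.5238
Sum ≈ 1.9014 → 1.901 bits.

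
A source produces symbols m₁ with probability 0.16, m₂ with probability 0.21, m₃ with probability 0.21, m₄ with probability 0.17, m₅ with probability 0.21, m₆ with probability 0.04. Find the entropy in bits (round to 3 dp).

H = −Σ pᵢ log₂ pᵢ.
−0.16·log₂(0.16) = 0.4230
−0.21·log₂(0.21) = 0.4728
−0.21·log₂(0.21) = 0.4728
−0.17·log₂(0.17) = 0.4346
−0.21·log₂(0.21) = 0.4728
−0.04·log₂(0.04) = 0.1858
Sum ≈ 2.4618 → 2.462 bits.

2.462 bits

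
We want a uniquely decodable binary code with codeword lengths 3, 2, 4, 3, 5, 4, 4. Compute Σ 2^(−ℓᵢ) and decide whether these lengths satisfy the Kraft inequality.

With common denominator 2^5 = 32: Σ 2^(−ℓᵢ) = 4/32 + 8/32 + 2/32 + 4/32 + 1/32 + 2/32 + 2/32 = 23/32 = 0.71875.
Kraft's inequality requires Σ ≤ 1; here Σ = 0.71875 ≤ 1, so such a prefix code exists.

0.71875; yes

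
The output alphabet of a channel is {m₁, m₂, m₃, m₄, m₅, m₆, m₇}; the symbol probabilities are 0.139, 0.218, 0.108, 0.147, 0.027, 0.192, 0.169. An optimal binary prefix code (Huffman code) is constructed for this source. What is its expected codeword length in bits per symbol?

2.725 bits/symbol

Repeatedly combine the two least-probable nodes; the expected code length is the sum of the merged weights.
merge 27/1000 + 27/250 → 27/200
merge 27/200 + 139/1000 → 137/500
merge 147/1000 + 169/1000 → 79/250
merge 24/125 + 109/500 → 41/100
merge 137/500 + 79/250 → 59/100
merge 41/100 + 59/100 → 1
L = 27/200 + 137/500 + 79/250 + 41/100 + 59/100 + 1 = 109/40 = 2.725 bits/symbol.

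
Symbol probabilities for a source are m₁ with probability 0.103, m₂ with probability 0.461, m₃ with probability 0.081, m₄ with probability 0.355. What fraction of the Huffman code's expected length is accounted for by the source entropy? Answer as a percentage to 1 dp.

97.3%

Entropy H = −Σ p log₂ p ≈ 1.6769 bits.
Huffman merges: 81/1000+103/1000→23/125; 23/125+71/200→539/1000; 461/1000+539/1000→1. L = 1723/1000 ≈ 1.7230.
Efficiency = H/L = 1.6769/1.7230 = 97.3%.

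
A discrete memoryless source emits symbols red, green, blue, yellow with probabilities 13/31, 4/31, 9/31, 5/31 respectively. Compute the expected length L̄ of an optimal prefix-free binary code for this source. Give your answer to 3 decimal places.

1.871 bits/symbol

Repeatedly combine the two least-probable nodes; the expected code length is the sum of the merged weights.
merge 4/31 + 5/31 → 9/31
merge 9/31 + 9/31 → 18/31
merge 13/31 + 18/31 → 1
L = 9/31 + 18/31 + 1 = 58/31 ≈ 1.871 bits/symbol.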